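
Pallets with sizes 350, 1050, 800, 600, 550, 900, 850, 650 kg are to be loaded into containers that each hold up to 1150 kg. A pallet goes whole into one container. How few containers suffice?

Total = 1050 + 900 + 850 + 800 + 650 + 600 + 550 + 350 = 5750 kg.
Lower bound: ⌈5750/1150⌉ = 5 containers.
Also, 6 pallets each exceed 575 kg, and no two of those can share a container, so at least 6 containers are needed.
A packing using 6 containers:
  container 1: 1050 = 1050
  container 2: 900 = 900
  container 3: 850 = 850
  container 4: 800 + 350 = 1150
  container 5: 650 = 650
  container 6: 600 + 550 = 1150
This matches the lower bound, so 6 is optimal.

6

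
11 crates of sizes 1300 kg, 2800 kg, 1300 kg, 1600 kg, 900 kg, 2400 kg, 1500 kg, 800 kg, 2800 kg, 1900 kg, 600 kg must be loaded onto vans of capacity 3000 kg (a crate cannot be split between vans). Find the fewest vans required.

7

Total = 2800 + 2800 + 2400 + 1900 + 1600 + 1500 + 1300 + 1300 + 900 + 800 + 600 = 17900 kg.
Lower bound: ⌈17900/3000⌉ = 6 vans.
A packing using 7 vans:
  van 1: 2800 = 2800
  van 2: 2800 = 2800
  van 3: 2400 + 600 = 3000
  van 4: 1900 + 900 = 2800
  van 5: 1600 + 1300 = 2900
  van 6: 1500 + 1300 = 2800
  van 7: 800 = 800
No arrangement into 6 vans stays within capacity, so 7 is optimal.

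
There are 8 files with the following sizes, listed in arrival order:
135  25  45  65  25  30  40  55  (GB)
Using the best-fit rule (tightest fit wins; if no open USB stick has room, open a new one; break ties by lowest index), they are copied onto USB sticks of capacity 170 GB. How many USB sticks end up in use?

3

  135 → USB stick 1 (new)  [load 135/170]
  25 → USB stick 1  [load 160/170]
  45 → USB stick 2 (new)  [load 45/170]
  65 → USB stick 2  [load 110/170]
  25 → USB stick 2  [load 135/170]
  30 → USB stick 2  [load 165/170]
  40 → USB stick 3 (new)  [load 40/170]
  55 → USB stick 3  [load 95/170]
3 USB sticks opened.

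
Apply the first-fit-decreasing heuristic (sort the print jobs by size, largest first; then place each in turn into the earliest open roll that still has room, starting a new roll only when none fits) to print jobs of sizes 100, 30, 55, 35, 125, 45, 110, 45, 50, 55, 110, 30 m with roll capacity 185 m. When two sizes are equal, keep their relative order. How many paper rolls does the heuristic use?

5

Sorted descending: 125, 110, 110, 100, 55, 55, 50, 45, 45, 35, 30, 30.
  125 → roll 1 (new)  [load 125/185]
  110 → roll 2 (new)  [load 110/185]
  110 → roll 3 (new)  [load 110/185]
  100 → roll 4 (new)  [load 100/185]
  55 → roll 1  [load 180/185]
  55 → roll 2  [load 165/185]
  50 → roll 3  [load 160/185]
  45 → roll 4  [load 145/185]
  45 → roll 5 (new)  [load 45/185]
  35 → roll 4  [load 180/185]
  30 → roll 5  [load 75/185]
  30 → roll 5  [load 105/185]
5 paper rolls opened.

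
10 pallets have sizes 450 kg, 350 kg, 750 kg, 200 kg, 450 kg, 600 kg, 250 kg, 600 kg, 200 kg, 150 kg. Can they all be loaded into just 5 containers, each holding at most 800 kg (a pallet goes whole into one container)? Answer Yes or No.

Total = 4000 kg; ⌈4000/800⌉ = 5.
The bound of 5 does not rule out 5, but exhaustive search shows no assignment into 5 containers of capacity 800 kg exists — the minimum is 6.

No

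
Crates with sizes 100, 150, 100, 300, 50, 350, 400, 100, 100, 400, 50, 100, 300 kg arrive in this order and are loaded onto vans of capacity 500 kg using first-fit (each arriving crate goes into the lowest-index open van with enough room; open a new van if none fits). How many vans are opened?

6

  100 → van 1 (new)  [load 100/500]
  150 → van 1  [load 250/500]
  100 → van 1  [load 350/500]
  300 → van 2 (new)  [load 300/500]
  50 → van 1  [load 400/500]
  350 → van 3 (new)  [load 350/500]
  400 → van 4 (new)  [load 400/500]
  100 → van 1  [load 500/500]
  100 → van 2  [load 400/500]
  400 → van 5 (new)  [load 400/500]
  50 → van 2  [load 450/500]
  100 → van 3  [load 450/500]
  300 → van 6 (new)  [load 300/500]
6 vans opened.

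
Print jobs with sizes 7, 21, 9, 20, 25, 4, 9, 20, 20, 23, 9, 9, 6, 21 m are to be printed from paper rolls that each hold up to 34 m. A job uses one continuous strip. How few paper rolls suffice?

Total = 25 + 23 + 21 + 21 + 20 + 20 + 20 + 9 + 9 + 9 + 9 + 7 + 6 + 4 = 203 m.
Lower bound: ⌈203/34⌉ = 6 paper rolls.
Also, 7 print jobs each exceed 17 m, and no two of those can share a roll, so at least 7 paper rolls are needed.
A packing using 7 paper rolls:
  roll 1: 25 + 9 = 34
  roll 2: 23 + 9 = 32
  roll 3: 21 + 9 + 4 = 34
  roll 4: 21 + 9 = 30
  roll 5: 20 + 7 + 6 = 33
  roll 6: 20 = 20
  roll 7: 20 = 20
This matches the lower bound, so 7 is optimal.

7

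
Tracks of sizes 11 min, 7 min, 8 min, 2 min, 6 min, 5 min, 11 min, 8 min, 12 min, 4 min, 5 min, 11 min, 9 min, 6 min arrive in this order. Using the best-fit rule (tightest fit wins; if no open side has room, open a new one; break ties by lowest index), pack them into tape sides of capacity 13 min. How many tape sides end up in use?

9

  11 → side 1 (new)  [load 11/13]
  7 → side 2 (new)  [load 7/13]
  8 → side 3 (new)  [load 8/13]
  2 → side 1  [load 13/13]
  6 → side 2  [load 13/13]
  5 → side 3  [load 13/13]
  11 → side 4 (new)  [load 11/13]
  8 → side 5 (new)  [load 8/13]
  12 → side 6 (new)  [load 12/13]
  4 → side 5  [load 12/13]
  5 → side 7 (new)  [load 5/13]
  11 → side 8 (new)  [load 11/13]
  9 → side 9 (new)  [load 9/13]
  6 → side 7  [load 11/13]
9 tape sides opened.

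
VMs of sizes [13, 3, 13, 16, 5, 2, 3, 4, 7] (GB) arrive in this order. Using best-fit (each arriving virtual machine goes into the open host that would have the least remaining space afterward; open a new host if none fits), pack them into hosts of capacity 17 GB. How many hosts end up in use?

  13 → host 1 (new)  [load 13/17]
  3 → host 1  [load 16/17]
  13 → host 2 (new)  [load 13/17]
  16 → host 3 (new)  [load 16/17]
  5 → host 4 (new)  [load 5/17]
  2 → host 2  [load 15/17]
  3 → host 4  [load 8/17]
  4 → host 4  [load 12/17]
  7 → host 5 (new)  [load 7/17]
5 hosts opened.

5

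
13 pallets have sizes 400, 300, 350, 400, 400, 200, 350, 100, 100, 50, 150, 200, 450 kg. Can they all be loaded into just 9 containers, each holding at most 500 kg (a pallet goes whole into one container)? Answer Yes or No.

A valid assignment using 8 containers:
  container 1: 450 + 50 = 500
  container 2: 400 + 100 = 500
  container 3: 400 + 100 = 500
  container 4: 400 = 400
  container 5: 350 + 150 = 500
  container 6: 350 = 350
  container 7: 300 + 200 = 500
  container 8: 200 = 200
That uses only 8 ≤ 9, so 9 containers are enough.

Yes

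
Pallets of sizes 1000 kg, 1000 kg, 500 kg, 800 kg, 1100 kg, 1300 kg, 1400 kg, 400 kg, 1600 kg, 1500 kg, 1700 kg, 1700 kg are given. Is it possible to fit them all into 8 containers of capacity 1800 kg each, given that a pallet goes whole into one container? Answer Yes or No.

No

Total = 14000 kg; ⌈14000/1800⌉ = 8.
9 pallets each exceed half the capacity and cannot share a container, forcing at least 9 containers.
At least 9 containers are required, but only 8 are allowed.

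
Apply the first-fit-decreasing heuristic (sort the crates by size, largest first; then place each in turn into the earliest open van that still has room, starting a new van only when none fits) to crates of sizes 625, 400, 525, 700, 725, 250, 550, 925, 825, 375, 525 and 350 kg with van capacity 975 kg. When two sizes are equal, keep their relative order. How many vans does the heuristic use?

8

Sorted descending: 925, 825, 725, 700, 625, 550, 525, 525, 400, 375, 350, 250.
  925 → van 1 (new)  [load 925/975]
  825 → van 2 (new)  [load 825/975]
  725 → van 3 (new)  [load 725/975]
  700 → van 4 (new)  [load 700/975]
  625 → van 5 (new)  [load 625/975]
  550 → van 6 (new)  [load 550/975]
  525 → van 7 (new)  [load 525/975]
  525 → van 8 (new)  [load 525/975]
  400 → van 6  [load 950/975]
  375 → van 7  [load 900/975]
  350 → van 5  [load 975/975]
  250 → van 3  [load 975/975]
8 vans opened.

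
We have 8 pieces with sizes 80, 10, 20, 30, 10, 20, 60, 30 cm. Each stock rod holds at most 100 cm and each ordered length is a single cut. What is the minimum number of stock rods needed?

3

Total = 80 + 60 + 30 + 30 + 20 + 20 + 10 + 10 = 260 cm.
Lower bound: ⌈260/100⌉ = 3 stock rods.
A packing using 3 stock rods:
  stock rod 1: 80 + 20 = 100
  stock rod 2: 60 + 30 + 10 = 100
  stock rod 3: 30 + 20 + 10 = 60
This matches the lower bound, so 3 is optimal.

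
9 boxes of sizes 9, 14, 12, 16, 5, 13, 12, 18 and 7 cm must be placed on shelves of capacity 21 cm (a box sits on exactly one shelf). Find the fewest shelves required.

6

Total = 18 + 16 + 14 + 13 + 12 + 12 + 9 + 7 + 5 = 106 cm.
Lower bound: ⌈106/21⌉ = 6 shelves.
A packing using 6 shelves:
  shelf 1: 18 = 18
  shelf 2: 16 + 5 = 21
  shelf 3: 14 + 7 = 21
  shelf 4: 13 = 13
  shelf 5: 12 + 9 = 21
  shelf 6: 12 = 12
This matches the lower bound, so 6 is optimal.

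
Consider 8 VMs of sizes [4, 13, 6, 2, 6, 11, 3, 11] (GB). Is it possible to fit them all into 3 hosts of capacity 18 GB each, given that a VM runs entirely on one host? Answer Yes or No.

No

Total = 56 GB; ⌈56/18⌉ = 4.
At least 4 hosts are required, but only 3 are allowed.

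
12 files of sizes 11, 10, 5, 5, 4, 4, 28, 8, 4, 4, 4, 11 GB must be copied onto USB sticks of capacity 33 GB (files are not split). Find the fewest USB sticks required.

Total = 28 + 11 + 11 + 10 + 8 + 5 + 5 + 4 + 4 + 4 + 4 + 4 = 98 GB.
Lower bound: ⌈98/33⌉ = 3 USB sticks.
A packing using 3 USB sticks:
  USB stick 1: 28 + 5 = 33
  USB stick 2: 11 + 11 + 10 = 32
  USB stick 3: 8 + 5 + 4 + 4 + 4 + 4 + 4 = 33
This matches the lower bound, so 3 is optimal.

3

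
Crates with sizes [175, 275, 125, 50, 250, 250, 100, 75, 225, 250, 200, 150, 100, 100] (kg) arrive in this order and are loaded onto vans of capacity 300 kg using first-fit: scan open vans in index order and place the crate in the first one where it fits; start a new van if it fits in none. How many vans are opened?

9

  175 → van 1 (new)  [load 175/300]
  275 → van 2 (new)  [load 275/300]
  125 → van 1  [load 300/300]
  50 → van 3 (new)  [load 50/300]
  250 → van 3  [load 300/300]
  250 → van 4 (new)  [load 250/300]
  100 → van 5 (new)  [load 100/300]
  75 → van 5  [load 175/300]
  225 → van 6 (new)  [load 225/300]
  250 → van 7 (new)  [load 250/300]
  200 → van 8 (new)  [load 200/300]
  150 → van 9 (new)  [load 150/300]
  100 → van 5  [load 275/300]
  100 → van 8  [load 300/300]
9 vans opened.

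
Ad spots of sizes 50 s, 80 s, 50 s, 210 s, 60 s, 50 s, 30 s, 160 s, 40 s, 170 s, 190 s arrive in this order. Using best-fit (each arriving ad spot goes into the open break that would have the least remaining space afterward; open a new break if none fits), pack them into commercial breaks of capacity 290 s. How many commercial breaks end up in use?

5

  50 → break 1 (new)  [load 50/290]
  80 → break 1  [load 130/290]
  50 → break 1  [load 180/290]
  210 → break 2 (new)  [load 210/290]
  60 → break 2  [load 270/290]
  50 → break 1  [load 230/290]
  30 → break 1  [load 260/290]
  160 → break 3 (new)  [load 160/290]
  40 → break 3  [load 200/290]
  170 → break 4 (new)  [load 170/290]
  190 → break 5 (new)  [load 190/290]
5 commercial breaks opened.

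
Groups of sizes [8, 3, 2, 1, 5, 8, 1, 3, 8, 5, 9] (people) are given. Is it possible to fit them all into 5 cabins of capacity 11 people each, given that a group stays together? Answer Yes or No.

Yes

A valid assignment using 5 cabins:
  cabin 1: 9 + 2 = 11
  cabin 2: 8 + 3 = 11
  cabin 3: 8 + 3 = 11
  cabin 4: 8 + 1 + 1 = 10
  cabin 5: 5 + 5 = 10
Every load is within 11 people, so 5 cabins suffice.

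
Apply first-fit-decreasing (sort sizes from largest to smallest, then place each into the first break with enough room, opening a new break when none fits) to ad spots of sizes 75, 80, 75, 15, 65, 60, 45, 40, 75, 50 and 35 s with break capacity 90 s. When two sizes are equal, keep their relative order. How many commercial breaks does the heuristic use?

Sorted descending: 80, 75, 75, 75, 65, 60, 50, 45, 40, 35, 15.
  80 → break 1 (new)  [load 80/90]
  75 → break 2 (new)  [load 75/90]
  75 → break 3 (new)  [load 75/90]
  75 → break 4 (new)  [load 75/90]
  65 → break 5 (new)  [load 65/90]
  60 → break 6 (new)  [load 60/90]
  50 → break 7 (new)  [load 50/90]
  45 → break 8 (new)  [load 45/90]
  40 → break 7  [load 90/90]
  35 → break 8  [load 80/90]
  15 → break 2  [load 90/90]
8 commercial breaks opened.

8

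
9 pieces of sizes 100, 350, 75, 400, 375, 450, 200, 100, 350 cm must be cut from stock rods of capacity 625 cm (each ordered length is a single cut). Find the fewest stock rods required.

Total = 450 + 400 + 375 + 350 + 350 + 200 + 100 + 100 + 75 = 2400 cm.
Lower bound: ⌈2400/625⌉ = 4 stock rods.
Also, 5 pieces each exceed 625/2 cm, and no two of those can share a stock rod, so at least 5 stock rods are needed.
A packing using 5 stock rods:
  stock rod 1: 450 + 100 + 75 = 625
  stock rod 2: 400 + 200 = 600
  stock rod 3: 375 + 100 = 475
  stock rod 4: 350 = 350
  stock rod 5: 350 = 350
This matches the lower bound, so 5 is optimal.

5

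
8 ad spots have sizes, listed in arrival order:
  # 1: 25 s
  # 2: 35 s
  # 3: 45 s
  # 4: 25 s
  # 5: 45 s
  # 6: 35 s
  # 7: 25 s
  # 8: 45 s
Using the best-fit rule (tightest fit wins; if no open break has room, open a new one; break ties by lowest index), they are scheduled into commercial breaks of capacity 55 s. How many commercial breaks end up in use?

7

  25 → break 1 (new)  [load 25/55]
  35 → break 2 (new)  [load 35/55]
  45 → break 3 (new)  [load 45/55]
  25 → break 1  [load 50/55]
  45 → break 4 (new)  [load 45/55]
  35 → break 5 (new)  [load 35/55]
  25 → break 6 (new)  [load 25/55]
  45 → break 7 (new)  [load 45/55]
7 commercial breaks opened.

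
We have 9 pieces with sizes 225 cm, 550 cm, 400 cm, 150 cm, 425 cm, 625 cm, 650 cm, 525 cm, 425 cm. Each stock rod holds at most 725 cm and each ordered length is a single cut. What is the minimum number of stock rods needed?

Total = 650 + 625 + 550 + 525 + 425 + 425 + 400 + 225 + 150 = 3975 cm.
Lower bound: ⌈3975/725⌉ = 6 stock rods.
Also, 7 pieces each exceed 725/2 cm, and no two of those can share a stock rod, so at least 7 stock rods are needed.
A packing using 7 stock rods:
  stock rod 1: 650 = 650
  stock rod 2: 625 = 625
  stock rod 3: 550 + 150 = 700
  stock rod 4: 525 = 525
  stock rod 5: 425 + 225 = 650
  stock rod 6: 425 = 425
  stock rod 7: 400 = 400
This matches the lower bound, so 7 is optimal.

7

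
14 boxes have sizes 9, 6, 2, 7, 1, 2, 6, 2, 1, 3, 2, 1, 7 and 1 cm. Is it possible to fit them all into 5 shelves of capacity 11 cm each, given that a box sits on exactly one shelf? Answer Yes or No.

A valid assignment using 5 shelves:
  shelf 1: 9 + 2 = 11
  shelf 2: 7 + 3 + 1 = 11
  shelf 3: 7 + 2 + 2 = 11
  shelf 4: 6 + 2 + 1 + 1 + 1 = 11
  shelf 5: 6 = 6
Every load is within 11 cm, so 5 shelves suffice.

Yes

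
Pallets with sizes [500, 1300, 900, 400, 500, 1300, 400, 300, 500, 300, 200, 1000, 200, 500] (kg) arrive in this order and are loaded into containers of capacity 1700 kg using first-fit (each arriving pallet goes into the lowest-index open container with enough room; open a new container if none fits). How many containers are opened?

5

  500 → container 1 (new)  [load 500/1700]
  1300 → container 2 (new)  [load 1300/1700]
  900 → container 1  [load 1400/1700]
  400 → container 2  [load 1700/1700]
  500 → container 3 (new)  [load 500/1700]
  1300 → container 4 (new)  [load 1300/1700]
  400 → container 3  [load 900/1700]
  300 → container 1  [load 1700/1700]
  500 → container 3  [load 1400/1700]
  300 → container 3  [load 1700/1700]
  200 → container 4  [load 1500/1700]
  1000 → container 5 (new)  [load 1000/1700]
  200 → container 4  [load 1700/1700]
  500 → container 5  [load 1500/1700]
5 containers opened.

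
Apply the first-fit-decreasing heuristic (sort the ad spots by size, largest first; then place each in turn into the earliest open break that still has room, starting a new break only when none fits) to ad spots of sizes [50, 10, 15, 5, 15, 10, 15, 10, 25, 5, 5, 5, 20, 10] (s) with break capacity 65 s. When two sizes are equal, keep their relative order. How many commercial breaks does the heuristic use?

4

Sorted descending: 50, 25, 20, 15, 15, 15, 10, 10, 10, 10, 5, 5, 5, 5.
  50 → break 1 (new)  [load 50/65]
  25 → break 2 (new)  [load 25/65]
  20 → break 2  [load 45/65]
  15 → break 1  [load 65/65]
  15 → break 2  [load 60/65]
  15 → break 3 (new)  [load 15/65]
  10 → break 3  [load 25/65]
  10 → break 3  [load 35/65]
  10 → break 3  [load 45/65]
  10 → break 3  [load 55/65]
  5 → break 2  [load 65/65]
  5 → break 3  [load 60/65]
  5 → break 3  [load 65/65]
  5 → break 4 (new)  [load 5/65]
4 commercial breaks opened.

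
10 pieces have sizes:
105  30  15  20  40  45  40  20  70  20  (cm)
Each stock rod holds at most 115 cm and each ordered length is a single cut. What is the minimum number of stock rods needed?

Total = 105 + 70 + 45 + 40 + 40 + 30 + 20 + 20 + 20 + 15 = 405 cm.
Lower bound: ⌈405/115⌉ = 4 stock rods.
A packing using 4 stock rods:
  stock rod 1: 105 = 105
  stock rod 2: 70 + 45 = 115
  stock rod 3: 40 + 40 + 30 = 110
  stock rod 4: 20 + 20 + 20 + 15 = 75
This matches the lower bound, so 4 is optimal.

4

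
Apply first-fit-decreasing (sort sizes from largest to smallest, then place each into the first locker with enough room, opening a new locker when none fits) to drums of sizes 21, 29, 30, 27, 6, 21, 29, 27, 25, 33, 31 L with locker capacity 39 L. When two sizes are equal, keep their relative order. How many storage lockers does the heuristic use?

10

Sorted descending: 33, 31, 30, 29, 29, 27, 27, 25, 21, 21, 6.
  33 → locker 1 (new)  [load 33/39]
  31 → locker 2 (new)  [load 31/39]
  30 → locker 3 (new)  [load 30/39]
  29 → locker 4 (new)  [load 29/39]
  29 → locker 5 (new)  [load 29/39]
  27 → locker 6 (new)  [load 27/39]
  27 → locker 7 (new)  [load 27/39]
  25 → locker 8 (new)  [load 25/39]
  21 → locker 9 (new)  [load 21/39]
  21 → locker 10 (new)  [load 21/39]
  6 → locker 1  [load 39/39]
10 storage lockers opened.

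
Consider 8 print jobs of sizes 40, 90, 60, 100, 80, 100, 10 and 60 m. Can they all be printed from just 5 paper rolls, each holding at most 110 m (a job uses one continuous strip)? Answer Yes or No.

Total = 540 m; ⌈540/110⌉ = 5.
6 print jobs each exceed half the capacity and cannot share a roll, forcing at least 6 paper rolls.
At least 6 paper rolls are required, but only 5 are allowed.

No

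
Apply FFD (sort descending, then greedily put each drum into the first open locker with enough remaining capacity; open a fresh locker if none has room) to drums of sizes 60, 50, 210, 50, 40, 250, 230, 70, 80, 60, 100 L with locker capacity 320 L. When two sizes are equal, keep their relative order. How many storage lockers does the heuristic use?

4

Sorted descending: 250, 230, 210, 100, 80, 70, 60, 60, 50, 50, 40.
  250 → locker 1 (new)  [load 250/320]
  230 → locker 2 (new)  [load 230/320]
  210 → locker 3 (new)  [load 210/320]
  100 → locker 3  [load 310/320]
  80 → locker 2  [load 310/320]
  70 → locker 1  [load 320/320]
  60 → locker 4 (new)  [load 60/320]
  60 → locker 4  [load 120/320]
  50 → locker 4  [load 170/320]
  50 → locker 4  [load 220/320]
  40 → locker 4  [load 260/320]
4 storage lockers opened.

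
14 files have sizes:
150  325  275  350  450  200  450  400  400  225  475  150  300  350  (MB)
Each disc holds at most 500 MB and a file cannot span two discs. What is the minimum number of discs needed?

Total = 475 + 450 + 450 + 400 + 400 + 350 + 350 + 325 + 300 + 275 + 225 + 200 + 150 + 150 = 4500 MB.
Lower bound: ⌈4500/500⌉ = 9 discs.
Also, 10 files each exceed 250 MB, and no two of those can share a disc, so at least 10 discs are needed.
A packing using 10 discs:
  disc 1: 475 = 475
  disc 2: 450 = 450
  disc 3: 450 = 450
  disc 4: 400 = 400
  disc 5: 400 = 400
  disc 6: 350 + 150 = 500
  disc 7: 350 + 150 = 500
  disc 8: 325 = 325
  disc 9: 300 + 200 = 500
  disc 10: 275 + 225 = 500
This matches the lower bound, so 10 is optimal.

10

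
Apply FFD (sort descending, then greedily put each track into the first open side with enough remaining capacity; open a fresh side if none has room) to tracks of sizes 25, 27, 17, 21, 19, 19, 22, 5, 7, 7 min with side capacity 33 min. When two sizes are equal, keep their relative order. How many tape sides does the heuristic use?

Sorted descending: 27, 25, 22, 21, 19, 19, 17, 7, 7, 5.
  27 → side 1 (new)  [load 27/33]
  25 → side 2 (new)  [load 25/33]
  22 → side 3 (new)  [load 22/33]
  21 → side 4 (new)  [load 21/33]
  19 → side 5 (new)  [load 19/33]
  19 → side 6 (new)  [load 19/33]
  17 → side 7 (new)  [load 17/33]
  7 → side 2  [load 32/33]
  7 → side 3  [load 29/33]
  5 → side 1  [load 32/33]
7 tape sides opened.

7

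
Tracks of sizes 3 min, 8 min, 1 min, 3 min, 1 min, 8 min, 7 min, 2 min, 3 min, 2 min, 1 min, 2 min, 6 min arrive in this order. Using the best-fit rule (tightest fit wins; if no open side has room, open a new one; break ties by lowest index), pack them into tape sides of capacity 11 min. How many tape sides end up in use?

  3 → side 1 (new)  [load 3/11]
  8 → side 1  [load 11/11]
  1 → side 2 (new)  [load 1/11]
  3 → side 2  [load 4/11]
  1 → side 2  [load 5/11]
  8 → side 3 (new)  [load 8/11]
  7 → side 4 (new)  [load 7/11]
  2 → side 3  [load 10/11]
  3 → side 4  [load 10/11]
  2 → side 2  [load 7/11]
  1 → side 3  [load 11/11]
  2 → side 2  [load 9/11]
  6 → side 5 (new)  [load 6/11]
5 tape sides opened.

5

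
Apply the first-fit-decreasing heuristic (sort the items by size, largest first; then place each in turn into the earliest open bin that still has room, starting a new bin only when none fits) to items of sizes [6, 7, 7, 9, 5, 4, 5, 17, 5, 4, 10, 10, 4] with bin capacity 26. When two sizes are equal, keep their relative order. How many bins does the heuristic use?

Sorted descending: 17, 10, 10, 9, 7, 7, 6, 5, 5, 5, 4, 4, 4.
  17 → bin 1 (new)  [load 17/26]
  10 → bin 2 (new)  [load 10/26]
  10 → bin 2  [load 20/26]
  9 → bin 1  [load 26/26]
  7 → bin 3 (new)  [load 7/26]
  7 → bin 3  [load 14/26]
  6 → bin 2  [load 26/26]
  5 → bin 3  [load 19/26]
  5 → bin 3  [load 24/26]
  5 → bin 4 (new)  [load 5/26]
  4 → bin 4  [load 9/26]
  4 → bin 4  [load 13/26]
  4 → bin 4  [load 17/26]
4 bins opened.

4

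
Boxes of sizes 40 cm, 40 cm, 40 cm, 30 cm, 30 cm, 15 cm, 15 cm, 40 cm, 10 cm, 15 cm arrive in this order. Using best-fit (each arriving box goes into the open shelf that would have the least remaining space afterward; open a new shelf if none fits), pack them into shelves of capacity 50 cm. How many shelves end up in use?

  40 → shelf 1 (new)  [load 40/50]
  40 → shelf 2 (new)  [load 40/50]
  40 → shelf 3 (new)  [load 40/50]
  30 → shelf 4 (new)  [load 30/50]
  30 → shelf 5 (new)  [load 30/50]
  15 → shelf 4  [load 45/50]
  15 → shelf 5  [load 45/50]
  40 → shelf 6 (new)  [load 40/50]
  10 → shelf 1  [load 50/50]
  15 → shelf 7 (new)  [load 15/50]
7 shelves opened.

7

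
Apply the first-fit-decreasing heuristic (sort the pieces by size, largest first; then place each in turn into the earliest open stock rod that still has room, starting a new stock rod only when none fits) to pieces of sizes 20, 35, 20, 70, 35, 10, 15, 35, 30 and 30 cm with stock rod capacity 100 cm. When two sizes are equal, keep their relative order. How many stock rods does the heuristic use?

Sorted descending: 70, 35, 35, 35, 30, 30, 20, 20, 15, 10.
  70 → stock rod 1 (new)  [load 70/100]
  35 → stock rod 2 (new)  [load 35/100]
  35 → stock rod 2  [load 70/100]
  35 → stock rod 3 (new)  [load 35/100]
  30 → stock rod 1  [load 100/100]
  30 → stock rod 2  [load 100/100]
  20 → stock rod 3  [load 55/100]
  20 → stock rod 3  [load 75/100]
  15 → stock rod 3  [load 90/100]
  10 → stock rod 3  [load 100/100]
3 stock rods opened.

3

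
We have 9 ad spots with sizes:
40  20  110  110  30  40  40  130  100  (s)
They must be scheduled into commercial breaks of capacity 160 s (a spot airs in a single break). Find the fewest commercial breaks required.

Total = 130 + 110 + 110 + 100 + 40 + 40 + 40 + 30 + 20 = 620 s.
Lower bound: ⌈620/160⌉ = 4 commercial breaks.
A packing using 4 commercial breaks:
  break 1: 130 + 30 = 160
  break 2: 110 + 40 = 150
  break 3: 110 + 40 = 150
  break 4: 100 + 40 + 20 = 160
This matches the lower bound, so 4 is optimal.

4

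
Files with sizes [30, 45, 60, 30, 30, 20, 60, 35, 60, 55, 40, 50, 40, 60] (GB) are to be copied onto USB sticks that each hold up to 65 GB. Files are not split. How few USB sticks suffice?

11

Total = 60 + 60 + 60 + 60 + 55 + 50 + 45 + 40 + 40 + 35 + 30 + 30 + 30 + 20 = 615 GB.
Lower bound: ⌈615/65⌉ = 10 USB sticks.
A packing using 11 USB sticks:
  USB stick 1: 60 = 60
  USB stick 2: 60 = 60
  USB stick 3: 60 = 60
  USB stick 4: 60 = 60
  USB stick 5: 55 = 55
  USB stick 6: 50 = 50
  USB stick 7: 45 + 20 = 65
  USB stick 8: 40 = 40
  USB stick 9: 40 = 40
  USB stick 10: 35 + 30 = 65
  USB stick 11: 30 + 30 = 60
No arrangement into 10 USB sticks stays within capacity, so 11 is optimal.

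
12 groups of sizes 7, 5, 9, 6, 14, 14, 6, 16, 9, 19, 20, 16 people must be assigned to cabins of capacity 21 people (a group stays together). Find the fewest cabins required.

8

Total = 20 + 19 + 16 + 16 + 14 + 14 + 9 + 9 + 7 + 6 + 6 + 5 = 141 people.
Lower bound: ⌈141/21⌉ = 7 cabins.
A packing using 8 cabins:
  cabin 1: 20 = 20
  cabin 2: 19 = 19
  cabin 3: 16 + 5 = 21
  cabin 4: 16 = 16
  cabin 5: 14 + 7 = 21
  cabin 6: 14 + 6 = 20
  cabin 7: 9 + 9 = 18
  cabin 8: 6 = 6
No arrangement into 7 cabins stays within capacity, so 8 is optimal.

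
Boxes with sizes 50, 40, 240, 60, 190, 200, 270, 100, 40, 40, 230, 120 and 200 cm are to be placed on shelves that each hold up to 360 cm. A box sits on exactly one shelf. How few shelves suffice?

Total = 270 + 240 + 230 + 200 + 200 + 190 + 120 + 100 + 60 + 50 + 40 + 40 + 40 = 1780 cm.
Lower bound: ⌈1780/360⌉ = 5 shelves.
Also, 6 boxes each exceed 180 cm, and no two of those can share a shelf, so at least 6 shelves are needed.
A packing using 6 shelves:
  shelf 1: 270 + 60 = 330
  shelf 2: 240 + 120 = 360
  shelf 3: 230 + 100 = 330
  shelf 4: 200 + 50 + 40 + 40 = 330
  shelf 5: 200 + 40 = 240
  shelf 6: 190 = 190
This matches the lower bound, so 6 is optimal.

6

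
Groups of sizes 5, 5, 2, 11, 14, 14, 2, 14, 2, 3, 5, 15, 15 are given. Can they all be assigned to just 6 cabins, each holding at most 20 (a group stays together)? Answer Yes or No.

A valid assignment using 6 cabins:
  cabin 1: 15 + 5 = 20
  cabin 2: 15 + 5 = 20
  cabin 3: 14 + 5 = 19
  cabin 4: 14 + 3 + 2 = 19
  cabin 5: 14 + 2 + 2 = 18
  cabin 6: 11 = 11
Every load is within 20, so 6 cabins suffice.

Yes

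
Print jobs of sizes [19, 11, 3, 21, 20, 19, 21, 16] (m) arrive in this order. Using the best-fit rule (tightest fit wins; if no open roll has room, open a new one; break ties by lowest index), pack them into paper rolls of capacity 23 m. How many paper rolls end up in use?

7

  19 → roll 1 (new)  [load 19/23]
  11 → roll 2 (new)  [load 11/23]
  3 → roll 1  [load 22/23]
  21 → roll 3 (new)  [load 21/23]
  20 → roll 4 (new)  [load 20/23]
  19 → roll 5 (new)  [load 19/23]
  21 → roll 6 (new)  [load 21/23]
  16 → roll 7 (new)  [load 16/23]
7 paper rolls opened.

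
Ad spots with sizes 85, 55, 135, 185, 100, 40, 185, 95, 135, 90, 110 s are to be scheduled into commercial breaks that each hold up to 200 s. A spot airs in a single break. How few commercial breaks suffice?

Total = 185 + 185 + 135 + 135 + 110 + 100 + 95 + 90 + 85 + 55 + 40 = 1215 s.
Lower bound: ⌈1215/200⌉ = 7 commercial breaks.
A packing using 7 commercial breaks:
  break 1: 185 = 185
  break 2: 185 = 185
  break 3: 135 + 55 = 190
  break 4: 135 + 40 = 175
  break 5: 110 + 90 = 200
  break 6: 100 + 95 = 195
  break 7: 85 = 85
This matches the lower bound, so 7 is optimal.

7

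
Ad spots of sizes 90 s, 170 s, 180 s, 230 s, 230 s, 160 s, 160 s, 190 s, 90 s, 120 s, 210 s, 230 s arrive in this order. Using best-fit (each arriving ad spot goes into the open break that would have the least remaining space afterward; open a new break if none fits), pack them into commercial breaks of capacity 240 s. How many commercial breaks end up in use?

11

  90 → break 1 (new)  [load 90/240]
  170 → break 2 (new)  [load 170/240]
  180 → break 3 (new)  [load 180/240]
  230 → break 4 (new)  [load 230/240]
  230 → break 5 (new)  [load 230/240]
  160 → break 6 (new)  [load 160/240]
  160 → break 7 (new)  [load 160/240]
  190 → break 8 (new)  [load 190/240]
  90 → break 1  [load 180/240]
  120 → break 9 (new)  [load 120/240]
  210 → break 10 (new)  [load 210/240]
  230 → break 11 (new)  [load 230/240]
11 commercial breaks opened.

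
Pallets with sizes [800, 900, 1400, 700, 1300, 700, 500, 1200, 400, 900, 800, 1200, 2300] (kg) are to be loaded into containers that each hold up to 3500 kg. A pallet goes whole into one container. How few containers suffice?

Total = 2300 + 1400 + 1300 + 1200 + 1200 + 900 + 900 + 800 + 800 + 700 + 700 + 500 + 400 = 13100 kg.
Lower bound: ⌈13100/3500⌉ = 4 containers.
A packing using 4 containers:
  container 1: 2300 + 1200 = 3500
  container 2: 1400 + 1300 + 800 = 3500
  container 3: 1200 + 900 + 900 + 500 = 3500
  container 4: 800 + 700 + 700 + 400 = 2600
This matches the lower bound, so 4 is optimal.

4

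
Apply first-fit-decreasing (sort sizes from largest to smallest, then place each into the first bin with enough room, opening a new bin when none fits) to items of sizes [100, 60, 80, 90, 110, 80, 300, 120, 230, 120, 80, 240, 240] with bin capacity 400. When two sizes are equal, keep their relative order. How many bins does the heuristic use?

Sorted descending: 300, 240, 240, 230, 120, 120, 110, 100, 90, 80, 80, 80, 60.
  300 → bin 1 (new)  [load 300/400]
  240 → bin 2 (new)  [load 240/400]
  240 → bin 3 (new)  [load 240/400]
  230 → bin 4 (new)  [load 230/400]
  120 → bin 2  [load 360/400]
  120 → bin 3  [load 360/400]
  110 → bin 4  [load 340/400]
  100 → bin 1  [load 400/400]
  90 → bin 5 (new)  [load 90/400]
  80 → bin 5  [load 170/400]
  80 → bin 5  [load 250/400]
  80 → bin 5  [load 330/400]
  60 → bin 4  [load 400/400]
5 bins opened.

5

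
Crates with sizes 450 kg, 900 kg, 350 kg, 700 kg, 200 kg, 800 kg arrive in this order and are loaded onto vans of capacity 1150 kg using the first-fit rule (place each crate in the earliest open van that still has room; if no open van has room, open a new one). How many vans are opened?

4

  450 → van 1 (new)  [load 450/1150]
  900 → van 2 (new)  [load 900/1150]
  350 → van 1  [load 800/1150]
  700 → van 3 (new)  [load 700/1150]
  200 → van 1  [load 1000/1150]
  800 → van 4 (new)  [load 800/1150]
4 vans opened.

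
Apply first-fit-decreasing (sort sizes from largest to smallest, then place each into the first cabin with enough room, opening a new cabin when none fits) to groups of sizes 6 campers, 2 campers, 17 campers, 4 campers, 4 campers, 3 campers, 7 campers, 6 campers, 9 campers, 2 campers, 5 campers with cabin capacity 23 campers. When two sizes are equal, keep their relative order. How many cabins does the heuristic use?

3

Sorted descending: 17, 9, 7, 6, 6, 5, 4, 4, 3, 2, 2.
  17 → cabin 1 (new)  [load 17/23]
  9 → cabin 2 (new)  [load 9/23]
  7 → cabin 2  [load 16/23]
  6 → cabin 1  [load 23/23]
  6 → cabin 2  [load 22/23]
  5 → cabin 3 (new)  [load 5/23]
  4 → cabin 3  [load 9/23]
  4 → cabin 3  [load 13/23]
  3 → cabin 3  [load 16/23]
  2 → cabin 3  [load 18/23]
  2 → cabin 3  [load 20/23]
3 cabins opened.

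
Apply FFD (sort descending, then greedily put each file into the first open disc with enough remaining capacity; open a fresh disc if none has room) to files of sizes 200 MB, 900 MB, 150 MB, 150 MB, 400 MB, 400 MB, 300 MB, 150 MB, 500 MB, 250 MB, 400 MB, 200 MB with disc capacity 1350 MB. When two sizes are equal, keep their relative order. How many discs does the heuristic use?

4

Sorted descending: 900, 500, 400, 400, 400, 300, 250, 200, 200, 150, 150, 150.
  900 → disc 1 (new)  [load 900/1350]
  500 → disc 2 (new)  [load 500/1350]
  400 → disc 1  [load 1300/1350]
  400 → disc 2  [load 900/1350]
  400 → disc 2  [load 1300/1350]
  300 → disc 3 (new)  [load 300/1350]
  250 → disc 3  [load 550/1350]
  200 → disc 3  [load 750/1350]
  200 → disc 3  [load 950/1350]
  150 → disc 3  [load 1100/1350]
  150 → disc 3  [load 1250/1350]
  150 → disc 4 (new)  [load 150/1350]
4 discs opened.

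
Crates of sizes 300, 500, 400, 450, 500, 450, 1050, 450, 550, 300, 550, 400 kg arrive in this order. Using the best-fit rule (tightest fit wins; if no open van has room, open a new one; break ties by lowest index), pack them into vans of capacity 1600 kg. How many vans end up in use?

  300 → van 1 (new)  [load 300/1600]
  500 → van 1  [load 800/1600]
  400 → van 1  [load 1200/1600]
  450 → van 2 (new)  [load 450/1600]
  500 → van 2  [load 950/1600]
  450 → van 2  [load 1400/1600]
  1050 → van 3 (new)  [load 1050/1600]
  450 → van 3  [load 1500/1600]
  550 → van 4 (new)  [load 550/1600]
  300 → van 1  [load 1500/1600]
  550 → van 4  [load 1100/1600]
  400 → van 4  [load 1500/1600]
4 vans opened.

4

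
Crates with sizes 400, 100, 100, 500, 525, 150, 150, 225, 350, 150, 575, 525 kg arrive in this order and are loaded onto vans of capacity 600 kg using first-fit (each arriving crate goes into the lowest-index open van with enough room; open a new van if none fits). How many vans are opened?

7

  400 → van 1 (new)  [load 400/600]
  100 → van 1  [load 500/600]
  100 → van 1  [load 600/600]
  500 → van 2 (new)  [load 500/600]
  525 → van 3 (new)  [load 525/600]
  150 → van 4 (new)  [load 150/600]
  150 → van 4  [load 300/600]
  225 → van 4  [load 525/600]
  350 → van 5 (new)  [load 350/600]
  150 → van 5  [load 500/600]
  575 → van 6 (new)  [load 575/600]
  525 → van 7 (new)  [load 525/600]
7 vans opened.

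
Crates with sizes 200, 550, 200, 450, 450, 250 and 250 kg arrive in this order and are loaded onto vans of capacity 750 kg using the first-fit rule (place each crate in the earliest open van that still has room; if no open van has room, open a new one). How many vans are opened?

4

  200 → van 1 (new)  [load 200/750]
  550 → van 1  [load 750/750]
  200 → van 2 (new)  [load 200/750]
  450 → van 2  [load 650/750]
  450 → van 3 (new)  [load 450/750]
  250 → van 3  [load 700/750]
  250 → van 4 (new)  [load 250/750]
4 vans opened.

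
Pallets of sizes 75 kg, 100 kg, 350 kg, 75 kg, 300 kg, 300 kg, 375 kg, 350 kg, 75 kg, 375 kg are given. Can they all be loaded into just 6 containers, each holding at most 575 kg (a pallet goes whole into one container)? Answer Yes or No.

A valid assignment using 6 containers:
  container 1: 375 + 100 + 75 = 550
  container 2: 375 + 75 + 75 = 525
  container 3: 350 = 350
  container 4: 350 = 350
  container 5: 300 = 300
  container 6: 300 = 300
Every load is within 575 kg, so 6 containers suffice.

Yes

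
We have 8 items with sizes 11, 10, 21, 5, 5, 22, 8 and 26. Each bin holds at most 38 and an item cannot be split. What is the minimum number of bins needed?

3

Total = 26 + 22 + 21 + 11 + 10 + 8 + 5 + 5 = 108.
Lower bound: ⌈108/38⌉ = 3 bins.
A packing using 3 bins:
  bin 1: 26 + 11 = 37
  bin 2: 22 + 10 + 5 = 37
  bin 3: 21 + 8 + 5 = 34
This matches the lower bound, so 3 is optimal.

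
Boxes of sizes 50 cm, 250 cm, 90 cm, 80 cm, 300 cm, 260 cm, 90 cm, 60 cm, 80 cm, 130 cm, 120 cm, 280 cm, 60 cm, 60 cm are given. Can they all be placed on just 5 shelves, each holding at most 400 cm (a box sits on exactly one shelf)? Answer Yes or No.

Yes

A valid assignment using 5 shelves:
  shelf 1: 300 + 90 = 390
  shelf 2: 280 + 120 = 400
  shelf 3: 260 + 130 = 390
  shelf 4: 250 + 90 + 60 = 400
  shelf 5: 80 + 80 + 60 + 60 + 50 = 330
Every load is within 400 cm, so 5 shelves suffice.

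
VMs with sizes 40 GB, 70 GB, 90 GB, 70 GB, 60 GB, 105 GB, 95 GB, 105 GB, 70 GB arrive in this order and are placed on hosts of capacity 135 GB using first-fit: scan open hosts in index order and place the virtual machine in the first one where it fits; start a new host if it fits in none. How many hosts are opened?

7

  40 → host 1 (new)  [load 40/135]
  70 → host 1  [load 110/135]
  90 → host 2 (new)  [load 90/135]
  70 → host 3 (new)  [load 70/135]
  60 → host 3  [load 130/135]
  105 → host 4 (new)  [load 105/135]
  95 → host 5 (new)  [load 95/135]
  105 → host 6 (new)  [load 105/135]
  70 → host 7 (new)  [load 70/135]
7 hosts opened.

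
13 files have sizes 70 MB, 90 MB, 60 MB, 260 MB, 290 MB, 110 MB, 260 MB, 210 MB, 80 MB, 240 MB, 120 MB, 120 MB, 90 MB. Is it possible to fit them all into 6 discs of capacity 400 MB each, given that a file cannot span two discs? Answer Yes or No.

Yes

A valid assignment using 6 discs:
  disc 1: 290 + 110 = 400
  disc 2: 260 + 120 = 380
  disc 3: 260 + 120 = 380
  disc 4: 240 + 90 + 70 = 400
  disc 5: 210 + 90 + 80 = 380
  disc 6: 60 = 60
Every load is within 400 MB, so 6 discs suffice.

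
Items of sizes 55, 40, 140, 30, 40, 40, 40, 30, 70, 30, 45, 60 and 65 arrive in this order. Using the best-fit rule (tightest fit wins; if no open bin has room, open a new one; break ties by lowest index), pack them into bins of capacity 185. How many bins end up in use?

4

  55 → bin 1 (new)  [load 55/185]
  40 → bin 1  [load 95/185]
  140 → bin 2 (new)  [load 140/185]
  30 → bin 2  [load 170/185]
  40 → bin 1  [load 135/185]
  40 → bin 1  [load 175/185]
  40 → bin 3 (new)  [load 40/185]
  30 → bin 3  [load 70/185]
  70 → bin 3  [load 140/185]
  30 → bin 3  [load 170/185]
  45 → bin 4 (new)  [load 45/185]
  60 → bin 4  [load 105/185]
  65 → bin 4  [load 170/185]
4 bins opened.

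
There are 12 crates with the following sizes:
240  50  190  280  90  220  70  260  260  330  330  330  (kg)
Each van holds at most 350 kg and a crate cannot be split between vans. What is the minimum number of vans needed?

Total = 330 + 330 + 330 + 280 + 260 + 260 + 240 + 220 + 190 + 90 + 70 + 50 = 2650 kg.
Lower bound: ⌈2650/350⌉ = 8 vans.
Also, 9 crates each exceed 175 kg, and no two of those can share a van, so at least 9 vans are needed.
A packing using 9 vans:
  van 1: 330 = 330
  van 2: 330 = 330
  van 3: 330 = 330
  van 4: 280 + 70 = 350
  van 5: 260 + 90 = 350
  van 6: 260 + 50 = 310
  van 7: 240 = 240
  van 8: 220 = 220
  van 9: 190 = 190
This matches the lower bound, so 9 is optimal.

9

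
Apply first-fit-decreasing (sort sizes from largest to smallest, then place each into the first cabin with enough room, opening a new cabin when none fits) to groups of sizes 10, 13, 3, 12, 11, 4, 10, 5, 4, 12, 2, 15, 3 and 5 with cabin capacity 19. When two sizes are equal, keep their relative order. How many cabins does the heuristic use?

7

Sorted descending: 15, 13, 12, 12, 11, 10, 10, 5, 5, 4, 4, 3, 3, 2.
  15 → cabin 1 (new)  [load 15/19]
  13 → cabin 2 (new)  [load 13/19]
  12 → cabin 3 (new)  [load 12/19]
  12 → cabin 4 (new)  [load 12/19]
  11 → cabin 5 (new)  [load 11/19]
  10 → cabin 6 (new)  [load 10/19]
  10 → cabin 7 (new)  [load 10/19]
  5 → cabin 2  [load 18/19]
  5 → cabin 3  [load 17/19]
  4 → cabin 1  [load 19/19]
  4 → cabin 4  [load 16/19]
  3 → cabin 4  [load 19/19]
  3 → cabin 5  [load 14/19]
  2 → cabin 3  [load 19/19]
7 cabins opened.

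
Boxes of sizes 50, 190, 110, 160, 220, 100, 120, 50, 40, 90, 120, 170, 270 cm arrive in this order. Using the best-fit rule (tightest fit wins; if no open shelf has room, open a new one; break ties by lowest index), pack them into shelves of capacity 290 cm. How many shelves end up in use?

7

  50 → shelf 1 (new)  [load 50/290]
  190 → shelf 1  [load 240/290]
  110 → shelf 2 (new)  [load 110/290]
  160 → shelf 2  [load 270/290]
  220 → shelf 3 (new)  [load 220/290]
  100 → shelf 4 (new)  [load 100/290]
  120 → shelf 4  [load 220/290]
  50 → shelf 1  [load 290/290]
  40 → shelf 3  [load 260/290]
  90 → shelf 5 (new)  [load 90/290]
  120 → shelf 5  [load 210/290]
  170 → shelf 6 (new)  [load 170/290]
  270 → shelf 7 (new)  [load 270/290]
7 shelves opened.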